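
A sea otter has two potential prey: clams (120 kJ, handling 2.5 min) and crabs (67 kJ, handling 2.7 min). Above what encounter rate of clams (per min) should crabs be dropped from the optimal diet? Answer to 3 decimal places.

The zero-one rule: include crabs iff E₂/h₂ > λE₁/(1+λh₁). Equality gives the switch point.
λE₁h₂ = E₂ + λE₂h₁ ⇒ λ = E₂/(E₁h₂ − E₂h₁) = 67/(324 − 167.5) = 0.4281 per min.

0.428 per min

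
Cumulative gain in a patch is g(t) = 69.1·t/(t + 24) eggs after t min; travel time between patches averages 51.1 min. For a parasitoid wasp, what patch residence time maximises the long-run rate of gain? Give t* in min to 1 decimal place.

35.0 min

Optimal t* satisfies g'(t*) = g(t*)/(T + t*).
g'(t) = 69.1·24/(t + 24)². Setting 69.1·24/(t+24)² = 69.1t/[(t+24)(51.1+t)] gives 24(51.1+t) = t(t+24), so t² = 24×51.1 = 1226.
t* = √1226 = 35.02 min.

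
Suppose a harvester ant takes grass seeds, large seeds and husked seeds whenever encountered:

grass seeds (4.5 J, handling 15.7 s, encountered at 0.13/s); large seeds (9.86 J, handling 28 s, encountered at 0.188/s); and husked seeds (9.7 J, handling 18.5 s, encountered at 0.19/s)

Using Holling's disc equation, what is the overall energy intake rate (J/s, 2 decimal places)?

R = Σλ_iE_i / (1 + Σλ_ih_i)
Numerator: 0.13×4.5 + 0.188×9.86 + 0.19×9.7 = 4.282
Denominator: 1 + 0.13×15.7 + 0.188×28 + 0.19×18.5 = 11.82
R = 4.282/11.82 = 0.3622 J/s

0.36 J/s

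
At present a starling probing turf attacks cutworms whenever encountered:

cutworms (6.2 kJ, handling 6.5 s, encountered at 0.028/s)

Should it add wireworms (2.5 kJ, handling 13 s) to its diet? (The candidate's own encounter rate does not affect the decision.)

Yes

Intake rate on the current diet: R = (0.028×6.2) / (1 + 0.028×6.5) = 0.1736/1.182 = 0.1469 kJ/s.
wireworms: E/h = 2.5/13 = 0.1923 kJ/s.
0.1923 > 0.1469, so adding wireworms raises the average — include it.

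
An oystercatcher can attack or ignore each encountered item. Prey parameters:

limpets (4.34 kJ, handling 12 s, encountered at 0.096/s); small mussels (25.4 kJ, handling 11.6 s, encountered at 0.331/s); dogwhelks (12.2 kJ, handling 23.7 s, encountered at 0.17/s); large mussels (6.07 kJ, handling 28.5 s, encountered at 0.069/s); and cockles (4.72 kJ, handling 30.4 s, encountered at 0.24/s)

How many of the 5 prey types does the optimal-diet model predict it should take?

Rank by E/h (kJ/s): small mussels 2.19, dogwhelks 0.515, limpets 0.362, large mussels 0.213, cockles 0.155. Include each in turn until the next type's E/h falls below the running intake rate.
Rate on top 1: 1.737. dogwhelks: 0.515 < 1.737 → exclude; stop.
Optimal diet: small mussels — 1 of 5 types.

1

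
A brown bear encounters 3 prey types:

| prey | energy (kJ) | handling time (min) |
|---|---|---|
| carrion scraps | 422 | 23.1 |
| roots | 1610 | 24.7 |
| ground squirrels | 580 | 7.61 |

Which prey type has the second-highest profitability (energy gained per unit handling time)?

roots

Profitability E/h (kJ/min): carrion scraps = 422/23.1 = 18.3, roots = 1610/24.7 = 65.2, ground squirrels = 580/7.61 = 76.2.
Ranked: ground squirrels > roots > carrion scraps.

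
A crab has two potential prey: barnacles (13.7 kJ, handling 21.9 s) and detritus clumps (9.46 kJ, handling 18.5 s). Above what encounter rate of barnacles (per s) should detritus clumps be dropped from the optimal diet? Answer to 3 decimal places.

0.204 per s

Drop detritus clumps once their profitability E₂/h₂ falls below the rate achievable on barnacles alone: E₂/h₂ = λE₁/(1 + λh₁).
Solve for λ: λE₁h₂ = E₂(1 + λh₁) → λ(E₁h₂ − E₂h₁) = E₂ → λ = E₂/(E₁h₂ − E₂h₁).
λ = 9.46/(13.7×18.5 − 9.46×21.9) = 9.46/46.28 = 0.2044 per s.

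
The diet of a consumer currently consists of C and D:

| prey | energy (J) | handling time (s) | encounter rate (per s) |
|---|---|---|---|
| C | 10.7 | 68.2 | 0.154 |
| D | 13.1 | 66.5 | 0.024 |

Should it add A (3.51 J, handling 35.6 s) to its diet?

No

Intake rate on the current diet: R = (0.154×10.7 + 0.024×13.1) / (1 + 0.154×68.2 + 0.024×66.5) = 1.962/13.1 = 0.1498 J/s.
Profitability of A: 3.51/35.6 = 0.0986 J/s.
0.0986 < 0.1498, so adding A would lower the average — exclude it.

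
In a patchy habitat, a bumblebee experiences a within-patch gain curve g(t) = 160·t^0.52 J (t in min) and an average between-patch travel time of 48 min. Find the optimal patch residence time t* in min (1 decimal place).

Optimal t* satisfies g'(t*) = g(t*)/(T + t*).
g'(t) = 0.52·160·t^-0.48. Setting 0.52·160·t^-0.48 = 160·t^0.52/(48+t) gives 0.52(48+t) = t, so 0.48·t = 0.52×48.
t* = 0.52×48/0.48 = 52 min.

52.0 min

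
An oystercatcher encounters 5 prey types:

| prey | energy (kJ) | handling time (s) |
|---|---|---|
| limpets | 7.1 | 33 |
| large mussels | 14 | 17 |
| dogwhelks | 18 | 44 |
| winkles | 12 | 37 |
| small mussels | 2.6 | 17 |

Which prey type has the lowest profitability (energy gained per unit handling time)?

small mussels

In descending order of E/h:
large mussels: 14/17 = 0.824 kJ/s
dogwhelks: 18/44 = 0.409 kJ/s
winkles: 12/37 = 0.324 kJ/s
limpets: 7.1/33 = 0.215 kJ/s
small mussels: 2.6/17 = 0.153 kJ/s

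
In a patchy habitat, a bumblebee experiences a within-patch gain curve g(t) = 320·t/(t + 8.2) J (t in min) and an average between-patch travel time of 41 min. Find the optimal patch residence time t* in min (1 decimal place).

Maximise g(t)/(T+t): set derivative to zero → g'(t)(T+t) = g(t).
g'(t) = 320·8.2/(t + 8.2)². Setting 320·8.2/(t+8.2)² = 320t/[(t+8.2)(41+t)] gives 8.2(41+t) = t(t+8.2), so t² = 8.2×41 = 336.2.
t* = √336.2 = 18.34 min.

18.3 min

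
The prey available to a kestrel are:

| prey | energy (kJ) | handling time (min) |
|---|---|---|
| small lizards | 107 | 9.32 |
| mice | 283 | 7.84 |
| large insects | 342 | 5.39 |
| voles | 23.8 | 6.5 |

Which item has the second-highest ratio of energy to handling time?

mice

In descending order of E/h:
large insects: 342/5.39 = 63.5 kJ/min
mice: 283/7.84 = 36.1 kJ/min
small lizards: 107/9.32 = 11.5 kJ/min
voles: 23.8/6.5 = 3.66 kJ/min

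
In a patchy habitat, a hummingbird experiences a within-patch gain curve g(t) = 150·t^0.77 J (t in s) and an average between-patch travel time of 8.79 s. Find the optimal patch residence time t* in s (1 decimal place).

29.4 s

Maximise g(t)/(T+t): set derivative to zero → g'(t)(T+t) = g(t).
g'(t) = 0.77·150·t^-0.23. Setting 0.77·150·t^-0.23 = 150·t^0.77/(8.79+t) gives 0.77(8.79+t) = t, so 0.23·t = 0.77×8.79.
t* = 0.77×8.79/0.23 = 29.43 s.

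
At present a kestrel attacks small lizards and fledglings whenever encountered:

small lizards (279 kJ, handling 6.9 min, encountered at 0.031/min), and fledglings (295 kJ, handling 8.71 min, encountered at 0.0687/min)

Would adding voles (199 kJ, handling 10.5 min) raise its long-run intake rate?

Current rate: (0.031×279 + 0.0687×295)/(1 + 0.031×6.9 + 0.0687×8.71) = 15.96 kJ/min.
Profitability of voles: 199/10.5 = 18.95 kJ/min.
Since 18.95 > R, including voles increases the long-run rate.

Yes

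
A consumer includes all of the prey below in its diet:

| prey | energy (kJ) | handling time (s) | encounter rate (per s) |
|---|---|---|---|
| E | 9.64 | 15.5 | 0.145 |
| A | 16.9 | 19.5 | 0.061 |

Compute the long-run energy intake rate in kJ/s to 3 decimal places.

0.547 kJ/s

R = Σλ_iE_i / (1 + Σλ_ih_i)
Numerator: 0.145×9.64 + 0.061×16.9 = 2.429
Denominator: 1 + 0.145×15.5 + 0.061×19.5 = 4.437
R = 2.429/4.437 = 0.5474 kJ/s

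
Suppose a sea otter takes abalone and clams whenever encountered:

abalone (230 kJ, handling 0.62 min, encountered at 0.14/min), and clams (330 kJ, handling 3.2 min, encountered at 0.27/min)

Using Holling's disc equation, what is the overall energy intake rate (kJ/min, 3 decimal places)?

62.180 kJ/min

Energy encountered per unit search time: 0.14×230 + 0.27×330 = 121.3 kJ/min.
Handling time per unit search time: 0.14×0.62 + 0.27×3.2 = 0.9508.
Rate = 121.3/(1 + 0.9508) = 62.18 kJ/min.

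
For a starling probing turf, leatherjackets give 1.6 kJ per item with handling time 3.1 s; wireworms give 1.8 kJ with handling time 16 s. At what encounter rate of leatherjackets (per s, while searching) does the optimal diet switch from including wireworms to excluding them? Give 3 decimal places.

0.090 per s

The zero-one rule: include wireworms iff E₂/h₂ > λE₁/(1+λh₁). Equality gives the switch point.
λE₁h₂ = E₂ + λE₂h₁ ⇒ λ = E₂/(E₁h₂ − E₂h₁) = 1.8/(25.6 − 5.58) = 0.08991 per s.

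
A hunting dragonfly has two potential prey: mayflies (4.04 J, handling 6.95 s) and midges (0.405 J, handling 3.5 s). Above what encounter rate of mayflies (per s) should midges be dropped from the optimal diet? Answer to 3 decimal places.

0.036 per s

The zero-one rule: include midges iff E₂/h₂ > λE₁/(1+λh₁). Equality gives the switch point.
λE₁h₂ = E₂ + λE₂h₁ ⇒ λ = E₂/(E₁h₂ − E₂h₁) = 0.405/(14.14 − 2.815) = 0.03576 per s.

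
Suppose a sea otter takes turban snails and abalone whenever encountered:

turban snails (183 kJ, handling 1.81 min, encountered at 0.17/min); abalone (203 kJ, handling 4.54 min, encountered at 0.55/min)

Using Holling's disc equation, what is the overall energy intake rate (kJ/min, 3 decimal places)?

37.522 kJ/min

R = (0.17×183 + 0.55×203) / (1 + 0.17×1.81 + 0.55×4.54) = 142.8/3.805 = 37.52 kJ/min.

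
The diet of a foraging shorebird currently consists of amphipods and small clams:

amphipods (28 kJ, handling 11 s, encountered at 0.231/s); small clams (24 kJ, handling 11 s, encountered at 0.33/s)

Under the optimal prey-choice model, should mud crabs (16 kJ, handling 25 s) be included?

Current rate: (0.231×28 + 0.33×24)/(1 + 0.231×11 + 0.33×11) = 2.006 kJ/s.
Profitability of mud crabs: 16/25 = 0.64 kJ/s.
0.64 < 2.006, so adding mud crabs would lower the average — exclude it.

No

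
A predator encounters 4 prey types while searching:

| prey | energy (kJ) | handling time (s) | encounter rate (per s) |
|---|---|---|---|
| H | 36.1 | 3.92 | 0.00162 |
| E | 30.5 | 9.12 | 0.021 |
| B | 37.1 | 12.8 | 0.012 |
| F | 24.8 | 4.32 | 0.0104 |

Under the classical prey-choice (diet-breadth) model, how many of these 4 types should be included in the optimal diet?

4

E/h in descending order: H 9.21, F 5.74, E 3.34, B 2.9 kJ/s. The optimal diet is the largest prefix of this list for which every included type satisfies E_i/h_i > R on the types above it.
Rate on top 1: 0.05811. F: 5.74 > 0.05811 → include.
Rate on top 2: 0.301. E: 3.34 > 0.301 → include.
Rate on top 3: 0.77. B: 2.9 > 0.77 → include.
Optimal diet: H, F, E, B — 4 of 4 types.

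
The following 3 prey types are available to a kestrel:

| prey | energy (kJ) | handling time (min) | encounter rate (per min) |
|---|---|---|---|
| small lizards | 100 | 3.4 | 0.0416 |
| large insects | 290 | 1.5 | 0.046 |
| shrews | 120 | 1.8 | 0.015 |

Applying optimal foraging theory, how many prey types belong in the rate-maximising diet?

Profitabilities (E/h, kJ/min): large insects 193, shrews 66.7, small lizards 29.4. Add prey in this order while the next type's profitability exceeds the intake rate on those already taken.
Rate on top 1: 12.48. shrews: 66.7 > 12.48 → include.
Rate on top 2: 13.81. small lizards: 29.4 > 13.81 → include.
Optimal diet: large insects, shrews, small lizards — 3 of 3 types.

3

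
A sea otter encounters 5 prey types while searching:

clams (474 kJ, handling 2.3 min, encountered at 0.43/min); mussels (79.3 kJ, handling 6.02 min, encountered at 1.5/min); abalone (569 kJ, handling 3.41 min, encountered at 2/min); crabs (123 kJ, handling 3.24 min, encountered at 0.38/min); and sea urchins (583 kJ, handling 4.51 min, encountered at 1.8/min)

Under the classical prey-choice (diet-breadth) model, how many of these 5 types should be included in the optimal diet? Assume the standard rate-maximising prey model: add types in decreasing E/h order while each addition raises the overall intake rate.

2

Rank by E/h (kJ/min): clams 206, abalone 167, sea urchins 129, crabs 38, mussels 13.2. Include each in turn until the next type's E/h falls below the running intake rate.
Rate on top 1: 102.5. abalone: 167 > 102.5 → include.
Rate on top 2: 152.3. sea urchins: 129 < 152.3 → exclude; stop.
Optimal diet: clams, abalone — 2 of 5 types.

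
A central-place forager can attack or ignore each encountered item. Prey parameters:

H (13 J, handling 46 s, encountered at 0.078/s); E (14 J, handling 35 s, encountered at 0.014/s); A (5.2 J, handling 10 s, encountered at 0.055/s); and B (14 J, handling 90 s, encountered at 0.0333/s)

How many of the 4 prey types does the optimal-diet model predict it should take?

E/h in descending order: A 0.52, E 0.4, H 0.283, B 0.156 J/s. The optimal diet is the largest prefix of this list for which every included type satisfies E_i/h_i > R on the types above it.
Rate on top 1: 0.1845. E: 0.4 > 0.1845 → include.
Rate on top 2: 0.2363. H: 0.283 > 0.2363 → include.
Rate on top 3: 0.2658. B: 0.156 < 0.2658 → exclude; stop.
Optimal diet: A, E, H — 3 of 4 types.

3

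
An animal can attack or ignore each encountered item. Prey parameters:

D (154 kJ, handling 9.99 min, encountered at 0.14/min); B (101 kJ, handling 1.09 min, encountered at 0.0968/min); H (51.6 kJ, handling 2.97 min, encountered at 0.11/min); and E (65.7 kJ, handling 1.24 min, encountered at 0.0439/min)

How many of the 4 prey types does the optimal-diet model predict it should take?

Profitabilities (E/h, kJ/min): B 92.7, E 53, H 17.4, D 15.4. Add prey in this order while the next type's profitability exceeds the intake rate on those already taken.
Rate on top 1: 8.844. E: 53 > 8.844 → include.
Rate on top 2: 10.92. H: 17.4 > 10.92 → include.
Rate on top 3: 12.33. D: 15.4 > 12.33 → include.
Optimal diet: B, E, H, D — 4 of 4 types.

4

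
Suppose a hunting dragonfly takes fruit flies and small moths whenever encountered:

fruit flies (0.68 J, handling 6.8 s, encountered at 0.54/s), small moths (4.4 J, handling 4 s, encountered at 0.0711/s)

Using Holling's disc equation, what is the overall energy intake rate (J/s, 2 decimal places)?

Energy encountered per unit search time: 0.54×0.68 + 0.0711×4.4 = 0.68 J/s.
Handling time per unit search time: 0.54×6.8 + 0.0711×4 = 3.956.
Rate = 0.68/(1 + 3.956) = 0.1372 J/s.

0.14 J/s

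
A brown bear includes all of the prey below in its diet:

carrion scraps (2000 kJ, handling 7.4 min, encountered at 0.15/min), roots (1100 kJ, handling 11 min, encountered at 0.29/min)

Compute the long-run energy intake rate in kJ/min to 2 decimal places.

116.79 kJ/min

R = Σλ_iE_i / (1 + Σλ_ih_i)
Numerator: 0.15×2000 + 0.29×1100 = 619
Denominator: 1 + 0.15×7.4 + 0.29×11 = 5.3
R = 619/5.3 = 116.8 kJ/min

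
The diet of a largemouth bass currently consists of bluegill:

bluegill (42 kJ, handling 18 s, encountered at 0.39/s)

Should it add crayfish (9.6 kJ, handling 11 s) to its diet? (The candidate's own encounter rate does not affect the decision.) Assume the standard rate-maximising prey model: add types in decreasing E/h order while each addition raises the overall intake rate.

Intake rate on the current diet: R = (0.39×42) / (1 + 0.39×18) = 16.38/8.02 = 2.042 kJ/s.
Profitability of crayfish: 9.6/11 = 0.8727 kJ/s.
Since 0.8727 < R, time spent handling crayfish is better spent searching.

No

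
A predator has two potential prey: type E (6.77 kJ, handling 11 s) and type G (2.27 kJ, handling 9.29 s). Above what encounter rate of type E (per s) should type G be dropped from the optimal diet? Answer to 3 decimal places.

0.060 per s

At the threshold, the rate on type E alone equals the profitability of type G: λ·6.77/(1 + λ·11) = 2.27/9.29 = 0.2443.
Rearranging, λ(6.77 − 0.2443×11) = 0.2443, so λ = 0.2443/4.082 = 0.05986 per s.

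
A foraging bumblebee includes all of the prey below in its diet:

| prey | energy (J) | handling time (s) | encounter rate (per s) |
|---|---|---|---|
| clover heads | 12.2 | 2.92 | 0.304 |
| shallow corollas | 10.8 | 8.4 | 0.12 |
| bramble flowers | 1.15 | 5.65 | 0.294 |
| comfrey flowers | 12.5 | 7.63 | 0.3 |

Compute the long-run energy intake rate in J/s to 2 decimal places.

1.33 J/s

R = (0.304×12.2 + 0.12×10.8 + 0.294×1.15 + 0.3×12.5) / (1 + 0.304×2.92 + 0.12×8.4 + 0.294×5.65 + 0.3×7.63) = 9.093/6.846 = 1.328 J/s.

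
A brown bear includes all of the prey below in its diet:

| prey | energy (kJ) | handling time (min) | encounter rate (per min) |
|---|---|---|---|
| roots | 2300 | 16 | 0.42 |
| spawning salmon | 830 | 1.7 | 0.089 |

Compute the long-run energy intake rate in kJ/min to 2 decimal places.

R = Σλ_iE_i / (1 + Σλ_ih_i)
Numerator: 0.42×2300 + 0.089×830 = 1040
Denominator: 1 + 0.42×16 + 0.089×1.7 = 7.871
R = 1040/7.871 = 132.1 kJ/min

132.11 kJ/min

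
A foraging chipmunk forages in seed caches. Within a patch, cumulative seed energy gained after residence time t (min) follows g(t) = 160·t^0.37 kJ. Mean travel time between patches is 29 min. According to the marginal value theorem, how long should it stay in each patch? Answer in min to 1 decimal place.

17.0 min

Maximise g(t)/(T+t): set derivative to zero → g'(t)(T+t) = g(t).
g'(t) = 0.37·160·t^-0.63. Setting 0.37·160·t^-0.63 = 160·t^0.37/(29+t) gives 0.37(29+t) = t, so 0.63·t = 0.37×29.
t* = 0.37×29/0.63 = 17.03 min.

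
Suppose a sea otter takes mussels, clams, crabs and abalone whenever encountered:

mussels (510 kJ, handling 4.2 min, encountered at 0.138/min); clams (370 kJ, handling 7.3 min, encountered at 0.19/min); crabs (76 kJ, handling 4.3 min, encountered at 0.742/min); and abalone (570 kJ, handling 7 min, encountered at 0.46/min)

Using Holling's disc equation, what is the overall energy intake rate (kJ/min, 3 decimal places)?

48.978 kJ/min

R = Σλ_iE_i / (1 + Σλ_ih_i)
Numerator: 0.138×510 + 0.19×370 + 0.742×76 + 0.46×570 = 459.3
Denominator: 1 + 0.138×4.2 + 0.19×7.3 + 0.742×4.3 + 0.46×7 = 9.377
R = 459.3/9.377 = 48.98 kJ/min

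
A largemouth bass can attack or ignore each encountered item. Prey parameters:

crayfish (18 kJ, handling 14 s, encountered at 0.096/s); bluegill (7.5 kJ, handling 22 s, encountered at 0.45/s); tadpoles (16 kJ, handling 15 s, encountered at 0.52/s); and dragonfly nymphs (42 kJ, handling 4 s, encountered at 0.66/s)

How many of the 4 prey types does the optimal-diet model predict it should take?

Rank by E/h (kJ/s): dragonfly nymphs 10.5, crayfish 1.29, tadpoles 1.07, bluegill 0.341. Include each in turn until the next type's E/h falls below the running intake rate.
Rate on top 1: 7.615. crayfish: 1.29 < 7.615 → exclude; stop.
Optimal diet: dragonfly nymphs — 1 of 4 types.

1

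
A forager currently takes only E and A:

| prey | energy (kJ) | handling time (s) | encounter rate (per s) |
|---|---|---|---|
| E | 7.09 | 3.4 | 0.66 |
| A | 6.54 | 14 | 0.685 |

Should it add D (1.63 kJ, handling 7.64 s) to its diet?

On E and A alone, R = ΣλE/(1+Σλh) = 9.159/12.83 = 0.7137 kJ/s.
D: E/h = 1.63/7.64 = 0.2134 kJ/s.
Since 0.2134 < R, time spent handling D is better spent searching.

No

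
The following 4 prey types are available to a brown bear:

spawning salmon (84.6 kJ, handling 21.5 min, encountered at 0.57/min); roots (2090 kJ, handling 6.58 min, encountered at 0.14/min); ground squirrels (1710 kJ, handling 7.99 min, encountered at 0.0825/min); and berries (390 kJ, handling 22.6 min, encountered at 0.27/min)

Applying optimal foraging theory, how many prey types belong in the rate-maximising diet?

2

E/h in descending order: roots 318, ground squirrels 214, berries 17.3, spawning salmon 3.93 kJ/min. The optimal diet is the largest prefix of this list for which every included type satisfies E_i/h_i > R on the types above it.
Rate on top 1: 152.3. ground squirrels: 214 > 152.3 → include.
Rate on top 2: 168.1. berries: 17.3 < 168.1 → exclude; stop.
Optimal diet: roots, ground squirrels — 2 of 4 types.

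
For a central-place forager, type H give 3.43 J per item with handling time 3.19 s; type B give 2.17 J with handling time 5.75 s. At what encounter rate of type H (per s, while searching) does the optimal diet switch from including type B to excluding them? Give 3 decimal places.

At the threshold, the rate on type H alone equals the profitability of type B: λ·3.43/(1 + λ·3.19) = 2.17/5.75 = 0.3774.
Rearranging, λ(3.43 − 0.3774×3.19) = 0.3774, so λ = 0.3774/2.226 = 0.1695 per s.

0.170 per s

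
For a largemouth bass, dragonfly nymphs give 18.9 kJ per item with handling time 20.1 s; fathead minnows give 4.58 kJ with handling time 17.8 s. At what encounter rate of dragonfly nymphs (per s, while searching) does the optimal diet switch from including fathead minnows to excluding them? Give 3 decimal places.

0.019 per s

Drop fathead minnows once their profitability E₂/h₂ falls below the rate achievable on dragonfly nymphs alone: E₂/h₂ = λE₁/(1 + λh₁).
Solve for λ: λE₁h₂ = E₂(1 + λh₁) → λ(E₁h₂ − E₂h₁) = E₂ → λ = E₂/(E₁h₂ − E₂h₁).
λ = 4.58/(18.9×17.8 − 4.58×20.1) = 4.58/244.4 = 0.01874 per s.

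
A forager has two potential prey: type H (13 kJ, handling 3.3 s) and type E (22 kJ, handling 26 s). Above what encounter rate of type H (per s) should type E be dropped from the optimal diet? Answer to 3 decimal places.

0.083 per s

Drop type E once their profitability E₂/h₂ falls below the rate achievable on type H alone: E₂/h₂ = λE₁/(1 + λh₁).
Solve for λ: λE₁h₂ = E₂(1 + λh₁) → λ(E₁h₂ − E₂h₁) = E₂ → λ = E₂/(E₁h₂ − E₂h₁).
λ = 22/(13×26 − 22×3.3) = 22/265.4 = 0.08289 per s.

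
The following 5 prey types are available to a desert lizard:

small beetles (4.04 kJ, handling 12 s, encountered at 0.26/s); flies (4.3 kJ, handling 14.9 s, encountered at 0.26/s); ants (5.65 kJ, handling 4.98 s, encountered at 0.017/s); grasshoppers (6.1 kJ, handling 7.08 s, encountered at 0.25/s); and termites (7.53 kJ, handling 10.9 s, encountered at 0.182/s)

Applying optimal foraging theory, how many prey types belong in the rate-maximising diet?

Profitabilities (E/h, kJ/s): ants 1.13, grasshoppers 0.862, termites 0.691, small beetles 0.337, flies 0.289. Add prey in this order while the next type's profitability exceeds the intake rate on those already taken.
Rate on top 1: 0.08855. grasshoppers: 0.862 > 0.08855 → include.
Rate on top 2: 0.5679. termites: 0.691 > 0.5679 → include.
Rate on top 3: 0.6183. small beetles: 0.337 < 0.6183 → exclude; stop.
Optimal diet: ants, grasshoppers, termites — 3 of 5 types.

3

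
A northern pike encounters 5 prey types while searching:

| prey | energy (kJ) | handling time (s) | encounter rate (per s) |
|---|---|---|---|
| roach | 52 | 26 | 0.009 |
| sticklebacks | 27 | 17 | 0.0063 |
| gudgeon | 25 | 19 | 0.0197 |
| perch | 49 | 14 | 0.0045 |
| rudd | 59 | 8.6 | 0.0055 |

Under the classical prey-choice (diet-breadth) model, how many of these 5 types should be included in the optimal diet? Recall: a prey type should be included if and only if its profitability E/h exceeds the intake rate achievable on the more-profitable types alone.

Rank by E/h (kJ/s): rudd 6.86, perch 3.5, roach 2, sticklebacks 1.59, gudgeon 1.32. Include each in turn until the next type's E/h falls below the running intake rate.
Rate on top 1: 0.3098. perch: 3.5 > 0.3098 → include.
Rate on top 2: 0.4909. roach: 2 > 0.4909 → include.
Rate on top 3: 0.7536. sticklebacks: 1.59 > 0.7536 → include.
Rate on top 4: 0.8151. gudgeon: 1.32 > 0.8151 → include.
Optimal diet: rudd, perch, roach, sticklebacks, gudgeon — 5 of 5 types.

5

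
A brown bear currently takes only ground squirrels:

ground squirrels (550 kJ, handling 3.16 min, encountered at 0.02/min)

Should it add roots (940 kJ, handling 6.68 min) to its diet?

On ground squirrels alone, R = ΣλE/(1+Σλh) = 11/1.063 = 10.35 kJ/min.
Profitability of roots: 940/6.68 = 140.7 kJ/min.
140.7 > 10.35, so adding roots raises the average — include it.

Yes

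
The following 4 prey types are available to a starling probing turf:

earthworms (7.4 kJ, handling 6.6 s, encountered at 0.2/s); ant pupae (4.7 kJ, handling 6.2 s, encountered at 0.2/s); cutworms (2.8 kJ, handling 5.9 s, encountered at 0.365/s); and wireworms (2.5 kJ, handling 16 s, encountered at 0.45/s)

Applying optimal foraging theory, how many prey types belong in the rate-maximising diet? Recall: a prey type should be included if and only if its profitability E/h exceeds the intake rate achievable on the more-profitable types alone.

2

Rank by E/h (kJ/s): earthworms 1.12, ant pupae 0.758, cutworms 0.475, wireworms 0.156. Include each in turn until the next type's E/h falls below the running intake rate.
Rate on top 1: 0.6379. ant pupae: 0.758 > 0.6379 → include.
Rate on top 2: 0.6798. cutworms: 0.475 < 0.6798 → exclude; stop.
Optimal diet: earthworms, ant pupae — 2 of 4 types.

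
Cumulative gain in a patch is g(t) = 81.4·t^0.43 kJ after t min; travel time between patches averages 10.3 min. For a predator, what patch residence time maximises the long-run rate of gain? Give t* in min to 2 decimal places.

7.77 min

Maximise g(t)/(T+t): set derivative to zero → g'(t)(T+t) = g(t).
g'(t) = 0.43·81.4·t^-0.57. Setting 0.43·81.4·t^-0.57 = 81.4·t^0.43/(10.3+t) gives 0.43(10.3+t) = t, so 0.57·t = 0.43×10.3.
t* = 0.43×10.3/0.57 = 7.77 min.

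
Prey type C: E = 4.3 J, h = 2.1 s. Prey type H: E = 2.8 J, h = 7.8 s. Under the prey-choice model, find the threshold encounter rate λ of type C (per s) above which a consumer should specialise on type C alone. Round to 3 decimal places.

The zero-one rule: include type H iff E₂/h₂ > λE₁/(1+λh₁). Equality gives the switch point.
λE₁h₂ = E₂ + λE₂h₁ ⇒ λ = E₂/(E₁h₂ − E₂h₁) = 2.8/(33.54 − 5.88) = 0.1012 per s.

0.101 per s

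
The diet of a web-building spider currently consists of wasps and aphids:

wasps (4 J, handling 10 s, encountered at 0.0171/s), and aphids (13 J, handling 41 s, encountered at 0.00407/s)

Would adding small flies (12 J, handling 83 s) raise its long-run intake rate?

On wasps and aphids alone, R = ΣλE/(1+Σλh) = 0.1213/1.338 = 0.09067 J/s.
small flies: E/h = 12/83 = 0.1446 J/s.
0.1446 > 0.09067, so adding small flies raises the average — include it.

Yes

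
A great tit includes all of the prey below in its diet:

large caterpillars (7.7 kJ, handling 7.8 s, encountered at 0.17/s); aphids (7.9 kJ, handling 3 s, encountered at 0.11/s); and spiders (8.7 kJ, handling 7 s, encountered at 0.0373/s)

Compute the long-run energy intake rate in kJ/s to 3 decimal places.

R = (0.17×7.7 + 0.11×7.9 + 0.0373×8.7) / (1 + 0.17×7.8 + 0.11×3 + 0.0373×7) = 2.503/2.917 = 0.8579 kJ/s.

0.858 kJ/s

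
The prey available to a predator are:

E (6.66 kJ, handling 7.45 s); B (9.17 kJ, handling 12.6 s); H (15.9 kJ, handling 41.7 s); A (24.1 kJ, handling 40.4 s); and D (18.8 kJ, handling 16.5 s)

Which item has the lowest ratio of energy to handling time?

H

In descending order of E/h:
D: 18.8/16.5 = 1.14 kJ/s
E: 6.66/7.45 = 0.894 kJ/s
B: 9.17/12.6 = 0.728 kJ/s
A: 24.1/40.4 = 0.597 kJ/s
H: 15.9/41.7 = 0.381 kJ/s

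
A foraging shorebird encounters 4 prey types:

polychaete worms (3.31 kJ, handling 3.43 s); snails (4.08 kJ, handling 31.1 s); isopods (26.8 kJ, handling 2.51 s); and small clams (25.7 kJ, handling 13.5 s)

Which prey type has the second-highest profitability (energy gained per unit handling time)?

small clams

Profitability E/h (kJ/s): polychaete worms = 3.31/3.43 = 0.965, snails = 4.08/31.1 = 0.131, isopods = 26.8/2.51 = 10.7, small clams = 25.7/13.5 = 1.9.
Ranked: isopods > small clams > polychaete worms > snails.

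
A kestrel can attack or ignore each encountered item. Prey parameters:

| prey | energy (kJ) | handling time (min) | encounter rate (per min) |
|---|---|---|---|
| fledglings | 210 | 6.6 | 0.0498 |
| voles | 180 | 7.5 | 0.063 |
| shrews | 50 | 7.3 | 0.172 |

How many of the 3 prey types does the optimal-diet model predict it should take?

2

E/h in descending order: fledglings 31.8, voles 24, shrews 6.85 kJ/min. The optimal diet is the largest prefix of this list for which every included type satisfies E_i/h_i > R on the types above it.
Rate on top 1: 7.871. voles: 24 > 7.871 → include.
Rate on top 2: 12.1. shrews: 6.85 < 12.1 → exclude; stop.
Optimal diet: fledglings, voles — 2 of 3 types.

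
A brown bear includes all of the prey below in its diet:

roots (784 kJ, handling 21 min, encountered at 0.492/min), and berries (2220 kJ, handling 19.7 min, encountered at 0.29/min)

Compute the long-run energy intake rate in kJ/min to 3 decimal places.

Energy encountered per unit search time: 0.492×784 + 0.29×2220 = 1030 kJ/min.
Handling time per unit search time: 0.492×21 + 0.29×19.7 = 16.05.
Rate = 1030/(1 + 16.05) = 60.4 kJ/min.

60.401 kJ/min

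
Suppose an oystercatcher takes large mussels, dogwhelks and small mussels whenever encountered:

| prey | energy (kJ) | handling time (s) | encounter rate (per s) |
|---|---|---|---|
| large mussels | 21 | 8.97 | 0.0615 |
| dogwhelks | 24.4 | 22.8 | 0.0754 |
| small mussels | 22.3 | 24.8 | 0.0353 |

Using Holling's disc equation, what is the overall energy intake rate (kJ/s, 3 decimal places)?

Energy encountered per unit search time: 0.0615×21 + 0.0754×24.4 + 0.0353×22.3 = 3.918 kJ/s.
Handling time per unit search time: 0.0615×8.97 + 0.0754×22.8 + 0.0353×24.8 = 3.146.
Rate = 3.918/(1 + 3.146) = 0.9451 kJ/s.

0.945 kJ/s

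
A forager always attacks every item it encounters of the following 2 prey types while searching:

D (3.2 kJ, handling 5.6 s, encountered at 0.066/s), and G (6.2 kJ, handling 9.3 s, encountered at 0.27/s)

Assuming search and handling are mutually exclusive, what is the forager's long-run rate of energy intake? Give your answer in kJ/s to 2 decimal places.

0.49 kJ/s

Energy encountered per unit search time: 0.066×3.2 + 0.27×6.2 = 1.885 kJ/s.
Handling time per unit search time: 0.066×5.6 + 0.27×9.3 = 2.881.
Rate = 1.885/(1 + 2.881) = 0.4858 kJ/s.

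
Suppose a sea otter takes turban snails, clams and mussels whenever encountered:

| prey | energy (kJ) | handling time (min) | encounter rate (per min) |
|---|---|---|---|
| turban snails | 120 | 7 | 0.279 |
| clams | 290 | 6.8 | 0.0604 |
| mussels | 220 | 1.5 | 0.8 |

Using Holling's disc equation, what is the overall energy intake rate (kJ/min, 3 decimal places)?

Energy encountered per unit search time: 0.279×120 + 0.0604×290 + 0.8×220 = 227 kJ/min.
Handling time per unit search time: 0.279×7 + 0.0604×6.8 + 0.8×1.5 = 3.564.
Rate = 227/(1 + 3.564) = 49.74 kJ/min.

49.739 kJ/min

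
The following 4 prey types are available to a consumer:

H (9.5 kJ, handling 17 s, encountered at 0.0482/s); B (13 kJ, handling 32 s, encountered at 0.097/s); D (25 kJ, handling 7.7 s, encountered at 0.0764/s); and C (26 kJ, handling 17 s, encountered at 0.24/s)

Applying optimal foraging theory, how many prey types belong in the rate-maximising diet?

Rank by E/h (kJ/s): D 3.25, C 1.53, H 0.559, B 0.406. Include each in turn until the next type's E/h falls below the running intake rate.
Rate on top 1: 1.203. C: 1.53 > 1.203 → include.
Rate on top 2: 1.438. H: 0.559 < 1.438 → exclude; stop.
Optimal diet: D, C — 2 of 4 types.

2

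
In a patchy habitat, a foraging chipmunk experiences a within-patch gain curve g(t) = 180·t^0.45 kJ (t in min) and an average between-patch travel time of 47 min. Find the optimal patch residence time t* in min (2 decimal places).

38.45 min

Maximise g(t)/(T+t): set derivative to zero → g'(t)(T+t) = g(t).
g'(t) = 0.45·180·t^-0.55. Setting 0.45·180·t^-0.55 = 180·t^0.45/(47+t) gives 0.45(47+t) = t, so 0.55·t = 0.45×47.
t* = 0.45×47/0.55 = 38.45 min.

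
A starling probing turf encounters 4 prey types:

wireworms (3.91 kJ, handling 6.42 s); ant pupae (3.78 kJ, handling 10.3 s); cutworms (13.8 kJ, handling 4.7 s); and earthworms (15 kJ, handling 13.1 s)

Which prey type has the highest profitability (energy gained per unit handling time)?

cutworms

In descending order of E/h:
cutworms: 13.8/4.7 = 2.94 kJ/s
earthworms: 15/13.1 = 1.15 kJ/s
wireworms: 3.91/6.42 = 0.609 kJ/s
ant pupae: 3.78/10.3 = 0.367 kJ/s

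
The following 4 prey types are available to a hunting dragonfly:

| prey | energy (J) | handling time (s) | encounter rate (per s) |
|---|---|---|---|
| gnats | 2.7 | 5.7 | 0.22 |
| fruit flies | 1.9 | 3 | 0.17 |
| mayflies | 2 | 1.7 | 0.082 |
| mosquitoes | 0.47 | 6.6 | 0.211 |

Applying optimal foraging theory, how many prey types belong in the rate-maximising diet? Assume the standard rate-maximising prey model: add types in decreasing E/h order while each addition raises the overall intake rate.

3

E/h in descending order: mayflies 1.18, fruit flies 0.633, gnats 0.474, mosquitoes 0.0712 J/s. The optimal diet is the largest prefix of this list for which every included type satisfies E_i/h_i > R on the types above it.
Rate on top 1: 0.1439. fruit flies: 0.633 > 0.1439 → include.
Rate on top 2: 0.2953. gnats: 0.474 > 0.2953 → include.
Rate on top 3: 0.3723. mosquitoes: 0.0712 < 0.3723 → exclude; stop.
Optimal diet: mayflies, fruit flies, gnats — 3 of 4 types.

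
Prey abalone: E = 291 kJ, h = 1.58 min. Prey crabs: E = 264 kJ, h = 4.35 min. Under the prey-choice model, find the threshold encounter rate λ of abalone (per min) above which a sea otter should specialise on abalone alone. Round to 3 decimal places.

0.311 per min

At the threshold, the rate on abalone alone equals the profitability of crabs: λ·291/(1 + λ·1.58) = 264/4.35 = 60.69.
Rearranging, λ(291 − 60.69×1.58) = 60.69, so λ = 60.69/195.1 = 0.3111 per min.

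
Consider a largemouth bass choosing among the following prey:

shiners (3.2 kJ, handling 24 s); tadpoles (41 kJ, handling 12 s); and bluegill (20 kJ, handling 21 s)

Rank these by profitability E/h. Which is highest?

tadpoles

Profitability E/h (kJ/s): shiners = 3.2/24 = 0.133, tadpoles = 41/12 = 3.42, bluegill = 20/21 = 0.952.
Ranked: tadpoles > bluegill > shiners.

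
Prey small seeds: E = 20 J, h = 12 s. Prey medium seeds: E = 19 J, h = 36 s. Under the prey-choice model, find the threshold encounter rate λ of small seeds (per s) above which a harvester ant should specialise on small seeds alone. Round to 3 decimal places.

0.039 per s

The zero-one rule: include medium seeds iff E₂/h₂ > λE₁/(1+λh₁). Equality gives the switch point.
λE₁h₂ = E₂ + λE₂h₁ ⇒ λ = E₂/(E₁h₂ − E₂h₁) = 19/(720 − 228) = 0.03862 per s.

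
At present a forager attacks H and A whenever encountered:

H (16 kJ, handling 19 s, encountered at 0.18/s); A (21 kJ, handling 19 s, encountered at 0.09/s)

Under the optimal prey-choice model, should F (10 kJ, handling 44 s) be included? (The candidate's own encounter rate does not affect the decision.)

Current rate: (0.18×16 + 0.09×21)/(1 + 0.18×19 + 0.09×19) = 0.7781 kJ/s.
Profitability of F: 10/44 = 0.2273 kJ/s.
0.2273 < 0.7781, so adding F would lower the average — exclude it.

No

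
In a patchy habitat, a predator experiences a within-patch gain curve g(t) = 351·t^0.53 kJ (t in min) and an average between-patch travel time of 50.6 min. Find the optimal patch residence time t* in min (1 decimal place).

By the marginal value theorem, leave when the instantaneous gain rate g'(t) equals the habitat-wide average g(t)/(T + t).
g'(t) = 0.53·351·t^-0.47. Setting 0.53·351·t^-0.47 = 351·t^0.53/(50.6+t) gives 0.53(50.6+t) = t, so 0.47·t = 0.53×50.6.
t* = 0.53×50.6/0.47 = 57.06 min.

57.1 min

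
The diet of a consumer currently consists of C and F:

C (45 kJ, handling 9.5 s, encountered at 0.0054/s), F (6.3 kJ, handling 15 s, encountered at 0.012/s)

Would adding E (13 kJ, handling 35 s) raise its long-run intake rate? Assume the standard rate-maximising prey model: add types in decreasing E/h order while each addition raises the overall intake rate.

Yes

Current rate: (0.0054×45 + 0.012×6.3)/(1 + 0.0054×9.5 + 0.012×15) = 0.2588 kJ/s.
Profitability of E: 13/35 = 0.3714 kJ/s.
Since 0.3714 > R, including E increases the long-run rate.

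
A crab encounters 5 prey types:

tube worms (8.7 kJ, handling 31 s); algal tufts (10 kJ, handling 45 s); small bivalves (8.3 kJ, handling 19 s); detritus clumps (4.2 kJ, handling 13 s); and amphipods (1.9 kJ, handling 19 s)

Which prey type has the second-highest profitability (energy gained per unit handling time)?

Profitability E/h (kJ/s): tube worms = 8.7/31 = 0.281, algal tufts = 10/45 = 0.222, small bivalves = 8.3/19 = 0.437, detritus clumps = 4.2/13 = 0.323, amphipods = 1.9/19 = 0.1.
Ranked: small bivalves > detritus clumps > tube worms > algal tufts > amphipods.

detritus clumps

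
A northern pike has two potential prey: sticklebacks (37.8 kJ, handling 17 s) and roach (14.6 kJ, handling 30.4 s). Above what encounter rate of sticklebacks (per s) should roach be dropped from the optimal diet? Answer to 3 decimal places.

Drop roach once their profitability E₂/h₂ falls below the rate achievable on sticklebacks alone: E₂/h₂ = λE₁/(1 + λh₁).
Solve for λ: λE₁h₂ = E₂(1 + λh₁) → λ(E₁h₂ − E₂h₁) = E₂ → λ = E₂/(E₁h₂ − E₂h₁).
λ = 14.6/(37.8×30.4 − 14.6×17) = 14.6/900.9 = 0.01621 per s.

0.016 per s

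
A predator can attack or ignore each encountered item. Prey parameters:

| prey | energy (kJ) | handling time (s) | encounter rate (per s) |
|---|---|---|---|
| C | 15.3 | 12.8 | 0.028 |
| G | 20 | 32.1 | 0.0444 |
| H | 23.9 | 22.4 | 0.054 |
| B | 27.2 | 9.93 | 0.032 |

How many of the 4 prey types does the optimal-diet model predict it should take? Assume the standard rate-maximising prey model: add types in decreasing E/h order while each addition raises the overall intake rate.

E/h in descending order: B 2.74, C 1.2, H 1.07, G 0.623 kJ/s. The optimal diet is the largest prefix of this list for which every included type satisfies E_i/h_i > R on the types above it.
Rate on top 1: 0.6605. C: 1.2 > 0.6605 → include.
Rate on top 2: 0.7749. H: 1.07 > 0.7749 → include.
Rate on top 3: 0.8973. G: 0.623 < 0.8973 → exclude; stop.
Optimal diet: B, C, H — 3 of 4 types.

3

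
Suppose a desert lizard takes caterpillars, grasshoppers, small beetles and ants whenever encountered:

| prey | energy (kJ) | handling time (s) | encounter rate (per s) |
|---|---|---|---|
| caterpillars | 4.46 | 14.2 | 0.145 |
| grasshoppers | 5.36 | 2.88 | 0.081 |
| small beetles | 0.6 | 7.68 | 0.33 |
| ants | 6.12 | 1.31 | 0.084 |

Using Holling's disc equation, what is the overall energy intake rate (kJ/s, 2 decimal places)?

0.30 kJ/s

Energy encountered per unit search time: 0.145×4.46 + 0.081×5.36 + 0.33×0.6 + 0.084×6.12 = 1.793 kJ/s.
Handling time per unit search time: 0.145×14.2 + 0.081×2.88 + 0.33×7.68 + 0.084×1.31 = 4.937.
Rate = 1.793/(1 + 4.937) = 0.302 kJ/s.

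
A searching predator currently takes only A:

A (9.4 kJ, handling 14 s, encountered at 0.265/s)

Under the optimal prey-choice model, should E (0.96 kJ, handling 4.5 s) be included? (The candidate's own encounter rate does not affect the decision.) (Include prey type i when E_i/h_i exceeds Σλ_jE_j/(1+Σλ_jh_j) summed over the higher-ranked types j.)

No

Intake rate on the current diet: R = (0.265×9.4) / (1 + 0.265×14) = 2.491/4.71 = 0.5289 kJ/s.
E: E/h = 0.96/4.5 = 0.2133 kJ/s.
Since 0.2133 < R, time spent handling E is better spent searching.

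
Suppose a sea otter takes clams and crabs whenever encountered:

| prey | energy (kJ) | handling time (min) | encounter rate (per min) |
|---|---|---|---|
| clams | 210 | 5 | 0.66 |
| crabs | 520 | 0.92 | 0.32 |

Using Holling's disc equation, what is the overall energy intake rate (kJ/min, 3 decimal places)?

66.385 kJ/min

Energy encountered per unit search time: 0.66×210 + 0.32×520 = 305 kJ/min.
Handling time per unit search time: 0.66×5 + 0.32×0.92 = 3.594.
Rate = 305/(1 + 3.594) = 66.39 kJ/min.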